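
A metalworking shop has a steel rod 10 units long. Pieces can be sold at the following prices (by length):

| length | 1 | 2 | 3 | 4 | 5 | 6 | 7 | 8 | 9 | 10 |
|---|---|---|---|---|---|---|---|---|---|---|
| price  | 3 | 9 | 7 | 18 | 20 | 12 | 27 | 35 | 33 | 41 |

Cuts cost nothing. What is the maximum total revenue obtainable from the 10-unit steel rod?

Consider every possible first cut. v[k] is the best of p[i]+v[k−i] over all sellable i≤k.
v[1] = 3
v[2] = 9
v[3] = 12  (first piece 1, then v[2]=9)
v[4] = 18  (first piece 2, then v[2]=9)
v[5] = 21  (first piece 1, then v[4]=18)
v[6] = 27  (first piece 2, then v[4]=18)
v[7] = 30  (first piece 1, then v[6]=27)
v[8] = 36  (first piece 2, then v[6]=27)
v[9] = 39  (first piece 1, then v[8]=36)
v[10] = 45  (first piece 2, then v[8]=36)
One optimal cutting: 2 + 2 + 2 + 2 + 2 → $9 + $9 + $9 + $9 + $9 = $45.

45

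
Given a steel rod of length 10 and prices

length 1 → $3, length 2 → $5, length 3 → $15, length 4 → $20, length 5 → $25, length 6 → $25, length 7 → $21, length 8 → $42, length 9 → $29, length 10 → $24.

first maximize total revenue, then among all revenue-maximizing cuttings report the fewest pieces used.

Build r[k] bottom-up: r[k] = max over allowed piece i of (p[i] + r[k−i]).
r[1] = 3
r[2] = 6  (first piece 1, then r[1]=3)
r[3] = 15
r[4] = 20
r[5] = 25
r[6] = 30  (first piece 3, then r[3]=15)
r[7] = 35  (first piece 3, then r[4]=20)
r[8] = 42
r[9] = 45  (first piece 1, then r[8]=42)
r[10] = 50  (first piece 3, then r[7]=35)
Maximum revenue is $50.
Now minimize piece count subject to staying optimal: for each k, pieces[k] = 1 + min over i with p[i]+r[k−i]=r[k] of pieces[k−i].
pieces[7] = 2
pieces[8] = 1
pieces[9] = 2
pieces[10] = 2

2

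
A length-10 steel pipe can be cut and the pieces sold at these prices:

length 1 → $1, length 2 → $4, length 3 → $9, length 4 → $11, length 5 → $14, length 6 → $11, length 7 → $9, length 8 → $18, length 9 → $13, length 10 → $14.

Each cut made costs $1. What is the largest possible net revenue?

Consider every possible first cut. net[k] is the best of p[i]+net[k−i] over all sellable i≤k, charging 1 whenever i<k.
net[1] = 1
net[2] = max(1+1-1, 4+0) = 4
net[3] = max(1+4-1, 4+1-1, 9+0) = 9
net[4] = max(1+9-1, 4+4-1, 9+1-1, 11+0) = 11
net[5] = max(1+11-1, 4+9-1, 9+4-1, 11+1-1, 14+0) = 14
net[6] = max(1+14-1, 4+11-1, 9+9-1, 11+4-1, 14+1-1, 11+0) = 17
net[7] = max(1+17-1, 4+14-1, 9+11-1, …, 11+1-1, 9+0) = 19
net[8] = max(1+19-1, 4+17-1, 9+14-1, …, 9+1-1, 18+0) = 22
net[9] = max(1+22-1, 4+19-1, 9+17-1, …, 18+1-1, 13+0) = 25
net[10] = max(1+25-1, 4+22-1, 9+19-1, …, 13+1-1, 14+0) = 27
One optimal plan: pieces 4 + 3 + 3 (2 cuts) → $29 − $2 = $27.

27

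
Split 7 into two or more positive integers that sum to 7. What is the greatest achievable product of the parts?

Fill g[k] for k=2..7: at each k try every first piece i and multiply by the better of (k−i) uncut or g[k−i].
g[2] = 1×max(1,0) = 1×1 = 1
g[3] = max(1×2, 2×1) = 2
g[4] = max(1×3, 2×2, 3×1) = 4
g[5] = max(1×4, 2×3, 3×2, 4×1) = 6
g[6] = max(1×6, 2×4, 3×3, 4×2, 5×1) = 9
g[7] = max(1×9, 2×6, 3×4, 4×3, 5×2, 6×1) = 12
One optimal split: 3 + 2 + 2; product 3×2×2 = 12.

12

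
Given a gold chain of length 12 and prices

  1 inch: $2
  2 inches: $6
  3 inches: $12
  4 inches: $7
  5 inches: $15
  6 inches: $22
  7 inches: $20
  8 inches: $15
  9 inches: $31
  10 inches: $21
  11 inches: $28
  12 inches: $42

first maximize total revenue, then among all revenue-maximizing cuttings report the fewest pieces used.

Consider every possible first cut. r[k] is the best of p[i]+r[k−i] over all sellable i≤k.
r[1] = 2
r[2] = max(2+2, 6+0) = 6
r[3] = max(2+6, 6+2, 12+0) = 12
r[4] = max(2+12, 6+6, 12+2, 7+0) = 14
r[5] = max(2+14, 6+12, 12+6, 7+2, 15+0) = 18
r[6] = max(2+18, 6+14, 12+12, 7+6, 15+2, 22+0) = 24
r[7] = max(2+24, 6+18, 12+14, …, 22+2, 20+0) = 26
r[8] = max(2+26, 6+24, 12+18, …, 20+2, 15+0) = 30
r[9] = max(2+30, 6+26, 12+24, …, 15+2, 31+0) = 36
r[10] = max(2+36, 6+30, 12+26, …, 31+2, 21+0) = 38
r[11] = max(2+38, 6+36, 12+30, …, 21+2, 28+0) = 42
r[12] = max(2+42, 6+38, 12+36, …, 28+2, 42+0) = 48
Maximum revenue is $48.
Now minimize piece count subject to staying optimal: for each k, pieces[k] = 1 + min over i with p[i]+r[k−i]=r[k] of pieces[k−i].
pieces[9] = 3
pieces[10] = 4
pieces[11] = 4
pieces[12] = 4

4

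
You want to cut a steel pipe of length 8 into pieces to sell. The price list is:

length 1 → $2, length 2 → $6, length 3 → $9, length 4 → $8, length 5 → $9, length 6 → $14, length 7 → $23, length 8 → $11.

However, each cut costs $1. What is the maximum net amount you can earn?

24

Consider every possible first cut. net[k] is the best of p[i]+net[k−i] over all sellable i≤k, charging 1 whenever i<k.
net[1] = 2
net[2] = 6
net[3] = 9
net[4] = 11  (first piece 2, then net[2]=6)
net[5] = 14  (first piece 2, then net[3]=9)
net[6] = 17  (first piece 3, then net[3]=9)
net[7] = 23
net[8] = 24  (first piece 1, then net[7]=23)
One optimal plan: pieces 7 + 1 (1 cut) → $25 − $1 = $24.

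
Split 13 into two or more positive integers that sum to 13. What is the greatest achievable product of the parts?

108

Let P[k] be the best product for length k (with at least one cut). For each first piece i, the rest contributes max(k−i, P[k−i]).
Small cases: P[2]=1, P[3]=2, P[4]=4, P[5]=6, P[6]=9, P[7]=12, P[8]=18.
P[9] = 3*max(6,9) = 3*9 = 27
P[10] = 2*max(8,18) = 2*18 = 36
P[11] = 2*max(9,27) = 2*27 = 54
P[12] = 3*max(9,27) = 3*27 = 81
P[13] = 2*max(11,54) = 2*54 = 108
One optimal split: 3 + 3 + 3 + 2 + 2; product 3*3*3*2*2 = 108.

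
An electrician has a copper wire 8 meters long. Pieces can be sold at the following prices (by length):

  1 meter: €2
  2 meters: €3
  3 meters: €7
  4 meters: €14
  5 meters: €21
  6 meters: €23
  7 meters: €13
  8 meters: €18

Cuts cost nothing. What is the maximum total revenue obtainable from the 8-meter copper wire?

Let best[k] be the best obtainable value from length k. For each k, try every first piece i and keep the best of price[i] + best[k−i].
best[1] = 2
best[2] = 4  (first piece 1, then best[1]=2)
best[3] = 7
best[4] = 14
best[5] = 21
best[6] = 23  (first piece 1, then best[5]=21)
best[7] = 25  (first piece 1, then best[6]=23)
best[8] = 28  (first piece 3, then best[5]=21)
One optimal cutting: 5 + 3 → €21 + €7 = €28.

28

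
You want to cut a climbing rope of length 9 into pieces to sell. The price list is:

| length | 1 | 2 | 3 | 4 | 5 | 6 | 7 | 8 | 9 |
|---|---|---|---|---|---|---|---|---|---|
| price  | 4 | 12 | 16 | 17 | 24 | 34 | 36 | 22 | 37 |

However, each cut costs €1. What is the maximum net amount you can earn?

49

Build v[k] bottom-up: v[k] = max over allowed piece i of (p[i] + v[k−i]) − 1 per cut.
v[1] = 4
v[2] = 12
v[3] = 16
v[4] = 23  (first piece 2, then v[2]=12)
v[5] = 27  (first piece 2, then v[3]=16)
v[6] = 34  (first piece 2, then v[4]=23)
v[7] = 38  (first piece 2, then v[5]=27)
v[8] = 45  (first piece 2, then v[6]=34)
v[9] = 49  (first piece 2, then v[7]=38)
One optimal plan: pieces 3 + 2 + 2 + 2 (3 cuts) → €52 − €3 = €49.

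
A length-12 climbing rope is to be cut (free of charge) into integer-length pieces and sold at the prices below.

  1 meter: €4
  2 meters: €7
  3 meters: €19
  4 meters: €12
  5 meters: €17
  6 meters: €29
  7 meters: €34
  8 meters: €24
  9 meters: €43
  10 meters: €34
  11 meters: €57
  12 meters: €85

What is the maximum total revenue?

Let R[k] be the best obtainable value from length k. For each k, try every first piece i and keep the best of price[i] + R[k−i].
R[1] = 4
R[2] = 8  (first piece 1, then R[1]=4)
R[3] = 19
R[4] = 23  (first piece 1, then R[3]=19)
R[5] = 27  (first piece 1, then R[4]=23)
R[6] = 38  (first piece 3, then R[3]=19)
R[7] = 42  (first piece 1, then R[6]=38)
R[8] = 46  (first piece 1, then R[7]=42)
R[9] = 57  (first piece 3, then R[6]=38)
R[10] = 61  (first piece 1, then R[9]=57)
R[11] = 65  (first piece 1, then R[10]=61)
R[12] = 85
Best is to sell the whole 12-meter piece uncut for €85.

85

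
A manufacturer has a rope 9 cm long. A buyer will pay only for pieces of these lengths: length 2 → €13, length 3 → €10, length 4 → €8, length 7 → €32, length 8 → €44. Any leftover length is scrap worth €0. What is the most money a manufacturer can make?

Consider every possible first cut. best[k] is the best of p[i]+best[k−i] over all sellable i≤k.
best[1] = 0
best[2] = 13
best[3] = 13
best[4] = 26  (first piece 2, then best[2]=13)
best[5] = 26
best[6] = 39  (first piece 2, then best[4]=26)
best[7] = 39
best[8] = 52  (first piece 2, then best[6]=39)
best[9] = 52
One optimal cutting: pieces 2 + 2 + 2 + 2 with 1 cm of scrap → €52.

52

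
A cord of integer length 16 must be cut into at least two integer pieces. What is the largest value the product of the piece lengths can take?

Define P[k] = max over 1≤i<k of i · max(k−i, P[k−i]); the inner max lets the remainder stay uncut if that's better.
Small cases: P[2]=1, P[3]=2, P[4]=4, P[5]=6, P[6]=9, P[7]=12, P[8]=18, P[9]=27, P[10]=36, P[11]=54.
P[12] = max(1*54, 2*36, 3*27, …, 10*2, 11*1) = 81
P[13] = max(1*81, 2*54, 3*36, …, 11*2, 12*1) = 108
P[14] = max(1*108, 2*81, 3*54, …, 12*2, 13*1) = 162
P[15] = max(1*162, 2*108, 3*81, …, 13*2, 14*1) = 243
P[16] = max(1*243, 2*162, 3*108, …, 14*2, 15*1) = 324
One optimal split: 3 + 3 + 3 + 3 + 2 + 2; product 3*3*3*3*2*2 = 324.

324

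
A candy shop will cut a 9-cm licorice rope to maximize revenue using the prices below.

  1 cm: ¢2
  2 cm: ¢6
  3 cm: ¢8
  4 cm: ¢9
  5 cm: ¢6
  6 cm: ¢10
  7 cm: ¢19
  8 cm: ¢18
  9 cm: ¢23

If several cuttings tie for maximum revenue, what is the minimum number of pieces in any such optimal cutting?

4

Let r[k] be the best obtainable value from length k. For each k, try every first piece i and keep the best of price[i] + r[k−i].
r[1] = 2
r[2] = max(2+2, 6+0) = 6
r[3] = max(2+6, 6+2, 8+0) = 8
r[4] = max(2+8, 6+6, 8+2, 9+0) = 12
r[5] = max(2+12, 6+8, 8+6, 9+2, 6+0) = 14
r[6] = max(2+14, 6+12, 8+8, 9+6, 6+2, 10+0) = 18
r[7] = max(2+18, 6+14, 8+12, …, 10+2, 19+0) = 20
r[8] = max(2+20, 6+18, 8+14, …, 19+2, 18+0) = 24
r[9] = max(2+24, 6+20, 8+18, …, 18+2, 23+0) = 26
Maximum revenue is ¢26.
Now minimize piece count subject to staying optimal: for each k, pieces[k] = 1 + min over i with p[i]+r[k−i]=r[k] of pieces[k−i].
pieces[6] = 3
pieces[7] = 3
pieces[8] = 4
pieces[9] = 4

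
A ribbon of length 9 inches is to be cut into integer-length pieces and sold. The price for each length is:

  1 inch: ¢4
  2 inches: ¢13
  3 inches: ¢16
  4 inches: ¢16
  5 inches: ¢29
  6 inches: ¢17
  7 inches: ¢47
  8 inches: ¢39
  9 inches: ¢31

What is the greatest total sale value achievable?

Consider every possible first cut. best[k] is the best of p[i]+best[k−i] over all sellable i≤k.
best[1] = 4
best[2] = max(4+4, 13+0) = 13
best[3] = max(4+13, 13+4, 16+0) = 17
best[4] = max(4+17, 13+13, 16+4, 16+0) = 26
best[5] = max(4+26, 13+17, 16+13, 16+4, 29+0) = 30
best[6] = max(4+30, 13+26, 16+17, 16+13, 29+4, 17+0) = 39
best[7] = max(4+39, 13+30, 16+26, …, 17+4, 47+0) = 47
best[8] = max(4+47, 13+39, 16+30, …, 47+4, 39+0) = 52
best[9] = max(4+52, 13+47, 16+39, …, 39+4, 31+0) = 60
One optimal cutting: 7 + 2 → ¢47 + ¢13 = ¢60.

60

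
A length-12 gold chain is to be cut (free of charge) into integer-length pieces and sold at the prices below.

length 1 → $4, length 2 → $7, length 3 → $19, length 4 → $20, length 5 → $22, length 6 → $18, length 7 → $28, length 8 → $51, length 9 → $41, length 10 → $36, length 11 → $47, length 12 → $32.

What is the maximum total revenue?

Build v[k] bottom-up: v[k] = max over allowed piece i of (p[i] + v[k−i]).
v[1] = 4
v[2] = 8  (first piece 1, then v[1]=4)
v[3] = 19
v[4] = 23  (first piece 1, then v[3]=19)
v[5] = 27  (first piece 1, then v[4]=23)
v[6] = 38  (first piece 3, then v[3]=19)
v[7] = 42  (first piece 1, then v[6]=38)
v[8] = 51
v[9] = 57  (first piece 3, then v[6]=38)
v[10] = 61  (first piece 1, then v[9]=57)
v[11] = 70  (first piece 3, then v[8]=51)
v[12] = 76  (first piece 3, then v[9]=57)
One optimal cutting: 3 + 3 + 3 + 3 → $19 + $19 + $19 + $19 = $76.

76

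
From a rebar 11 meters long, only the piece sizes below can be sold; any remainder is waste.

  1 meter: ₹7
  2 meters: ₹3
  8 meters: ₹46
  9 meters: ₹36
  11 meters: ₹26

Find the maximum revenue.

Let best[k] be the best obtainable value from length k. For each k, try every first piece i and keep the best of price[i] + best[k−i].
best[1] = 7
best[2] = 14  (first piece 1, then best[1]=7)
best[3] = 21  (first piece 1, then best[2]=14)
best[4] = 28  (first piece 1, then best[3]=21)
best[5] = 35  (first piece 1, then best[4]=28)
best[6] = 42  (first piece 1, then best[5]=35)
best[7] = 49  (first piece 1, then best[6]=42)
best[8] = 56  (first piece 1, then best[7]=49)
best[9] = 63  (first piece 1, then best[8]=56)
best[10] = 70  (first piece 1, then best[9]=63)
best[11] = 77  (first piece 1, then best[10]=70)
One optimal cutting: 1 + 1 + 1 + 1 + 1 + 1 + 1 + 1 + 1 + 1 + 1 → ₹77.

77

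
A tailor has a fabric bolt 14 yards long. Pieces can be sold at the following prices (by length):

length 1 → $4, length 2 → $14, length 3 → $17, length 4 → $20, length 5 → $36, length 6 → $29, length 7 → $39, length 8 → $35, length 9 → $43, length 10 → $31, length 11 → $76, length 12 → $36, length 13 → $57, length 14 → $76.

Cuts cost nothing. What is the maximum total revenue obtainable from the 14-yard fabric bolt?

Build v[k] bottom-up: v[k] = max over allowed piece i of (p[i] + v[k−i]).
v[1] = 4
v[2] = max(4+4, 14+0) = 14
v[3] = max(4+14, 14+4, 17+0) = 18
v[4] = max(4+18, 14+14, 17+4, 20+0) = 28
v[5] = max(4+28, 14+18, 17+14, 20+4, 36+0) = 36
v[6] = max(4+36, 14+28, 17+18, 20+14, 36+4, 29+0) = 42
v[7] = max(4+42, 14+36, 17+28, …, 29+4, 39+0) = 50
v[8] = max(4+50, 14+42, 17+36, …, 39+4, 35+0) = 56
v[9] = max(4+56, 14+50, 17+42, …, 35+4, 43+0) = 64
v[10] = max(4+64, 14+56, 17+50, …, 43+4, 31+0) = 72
v[11] = max(4+72, 14+64, 17+56, …, 31+4, 76+0) = 78
v[12] = max(4+78, 14+72, 17+64, …, 76+4, 36+0) = 86
v[13] = max(4+86, 14+78, 17+72, …, 36+4, 57+0) = 92
v[14] = max(4+92, 14+86, 17+78, …, 57+4, 76+0) = 100
One optimal cutting: 5 + 5 + 2 + 2 → $36 + $36 + $14 + $14 = $100.

100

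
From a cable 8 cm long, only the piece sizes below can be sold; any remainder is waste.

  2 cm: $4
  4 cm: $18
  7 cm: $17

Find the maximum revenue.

Consider every possible first cut. f[k] is the best of p[i]+f[k−i] over all sellable i≤k.
f[1] = 0
f[2] = 4
f[3] = 4
f[4] = max(4+4, 18+0) = 18
f[5] = max(4+4, 18+0) = 18
f[6] = max(4+18, 18+4) = 22
f[7] = max(4+18, 18+4, 17+0) = 22
f[8] = max(4+22, 18+18, 17+0) = 36
One optimal cutting: 4 + 4 → $36.

36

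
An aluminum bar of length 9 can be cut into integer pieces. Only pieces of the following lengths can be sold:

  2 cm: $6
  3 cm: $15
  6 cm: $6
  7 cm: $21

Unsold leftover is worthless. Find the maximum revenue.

Let f[k] be the best obtainable value from length k. For each k, try every first piece i and keep the best of price[i] + f[k−i].
f[1] = 0
f[2] = 6
f[3] = 15
f[4] = 15
f[5] = 21  (first piece 2, then f[3]=15)
f[6] = 30  (first piece 3, then f[3]=15)
f[7] = 30
f[8] = 36  (first piece 2, then f[6]=30)
f[9] = 45  (first piece 3, then f[6]=30)
One optimal cutting: 3 + 3 + 3 → $45.

45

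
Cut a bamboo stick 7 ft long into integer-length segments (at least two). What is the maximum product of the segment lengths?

Fill g[k] for k=2..7: at each k try every first piece i and multiply by the better of (k−i) uncut or g[k−i].
g[2] = 1·max(1,0) = 1·1 = 1
g[3] = 1·max(2,1) = 1·2 = 2
g[4] = 2·max(2,1) = 2·2 = 4
g[5] = 2·max(3,2) = 2·3 = 6
g[6] = 3·max(3,2) = 3·3 = 9
g[7] = 2·max(5,6) = 2·6 = 12
One optimal split: 3 + 2 + 2; product 3·2·2 = 12.

12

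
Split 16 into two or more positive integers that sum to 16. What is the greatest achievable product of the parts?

Define m[k] = max over 1≤i<k of i · max(k−i, m[k−i]); the inner max lets the remainder stay uncut if that's better.
Small cases: m[2]=1, m[3]=2, m[4]=4, m[5]=6, m[6]=9, m[7]=12, m[8]=18, m[9]=27, m[10]=36, m[11]=54.
m[12] = max(1*54, 2*36, 3*27, …, 10*2, 11*1) = 81
m[13] = max(1*81, 2*54, 3*36, …, 11*2, 12*1) = 108
m[14] = max(1*108, 2*81, 3*54, …, 12*2, 13*1) = 162
m[15] = max(1*162, 2*108, 3*81, …, 13*2, 14*1) = 243
m[16] = max(1*243, 2*162, 3*108, …, 14*2, 15*1) = 324
One optimal split: 3 + 3 + 3 + 3 + 2 + 2; product 3*3*3*3*2*2 = 324.

324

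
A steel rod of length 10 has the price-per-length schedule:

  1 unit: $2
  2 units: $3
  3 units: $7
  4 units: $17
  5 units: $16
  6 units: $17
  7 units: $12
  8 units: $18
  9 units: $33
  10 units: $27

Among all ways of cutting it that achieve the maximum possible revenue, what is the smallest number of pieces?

4

Consider every possible first cut. r[k] is the best of p[i]+r[k−i] over all sellable i≤k.
r[1] = 2
r[2] = 4  (first piece 1, then r[1]=2)
r[3] = 7
r[4] = 17
r[5] = 19  (first piece 1, then r[4]=17)
r[6] = 21  (first piece 1, then r[5]=19)
r[7] = 24  (first piece 3, then r[4]=17)
r[8] = 34  (first piece 4, then r[4]=17)
r[9] = 36  (first piece 1, then r[8]=34)
r[10] = 38  (first piece 1, then r[9]=36)
Maximum revenue is $38.
Now minimize piece count subject to staying optimal: for each k, pieces[k] = 1 + min over i with p[i]+r[k−i]=r[k] of pieces[k−i].
pieces[7] = 2
pieces[8] = 2
pieces[9] = 3
pieces[10] = 4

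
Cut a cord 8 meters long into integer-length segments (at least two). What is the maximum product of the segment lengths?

18

Define m[k] = max over 1≤i<k of i · max(k−i, m[k−i]); the inner max lets the remainder stay uncut if that's better.
m[2] = 1×max(1,0) = 1×1 = 1
m[3] = 1×max(2,1) = 1×2 = 2
m[4] = 2×max(2,1) = 2×2 = 4
m[5] = 2×max(3,2) = 2×3 = 6
m[6] = 3×max(3,2) = 3×3 = 9
m[7] = 2×max(5,6) = 2×6 = 12
m[8] = 2×max(6,9) = 2×9 = 18
One optimal split: 3 + 3 + 2; product 3×3×2 = 18.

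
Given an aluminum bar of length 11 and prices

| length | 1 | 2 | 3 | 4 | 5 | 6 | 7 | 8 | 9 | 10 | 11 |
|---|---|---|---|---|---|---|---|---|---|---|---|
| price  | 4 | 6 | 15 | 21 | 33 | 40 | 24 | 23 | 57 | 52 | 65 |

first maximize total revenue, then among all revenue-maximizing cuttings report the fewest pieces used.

Build r[k] bottom-up: r[k] = max over allowed piece i of (p[i] + r[k−i]).
r[1] = 4
r[2] = 8  (first piece 1, then r[1]=4)
r[3] = 15
r[4] = 21
r[5] = 33
r[6] = 40
r[7] = 44  (first piece 1, then r[6]=40)
r[8] = 48  (first piece 1, then r[7]=44)
r[9] = 57
r[10] = 66  (first piece 5, then r[5]=33)
r[11] = 73  (first piece 5, then r[6]=40)
Maximum revenue is $73.
Now minimize piece count subject to staying optimal: for each k, pieces[k] = 1 + min over i with p[i]+r[k−i]=r[k] of pieces[k−i].
pieces[8] = 2
pieces[9] = 1
pieces[10] = 2
pieces[11] = 2

2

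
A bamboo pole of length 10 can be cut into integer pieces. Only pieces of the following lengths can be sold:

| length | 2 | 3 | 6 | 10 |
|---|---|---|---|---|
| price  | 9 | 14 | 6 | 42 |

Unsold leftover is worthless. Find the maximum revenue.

46

Build f[k] bottom-up: f[k] = max over allowed piece i of (p[i] + f[k−i]).
f[1] = 0
f[2] = 9
f[3] = 14
f[4] = 18  (first piece 2, then f[2]=9)
f[5] = 23  (first piece 2, then f[3]=14)
f[6] = 28  (first piece 3, then f[3]=14)
f[7] = 32  (first piece 2, then f[5]=23)
f[8] = 37  (first piece 2, then f[6]=28)
f[9] = 42  (first piece 3, then f[6]=28)
f[10] = 46  (first piece 2, then f[8]=37)
One optimal cutting: 3 + 3 + 2 + 2 → $46.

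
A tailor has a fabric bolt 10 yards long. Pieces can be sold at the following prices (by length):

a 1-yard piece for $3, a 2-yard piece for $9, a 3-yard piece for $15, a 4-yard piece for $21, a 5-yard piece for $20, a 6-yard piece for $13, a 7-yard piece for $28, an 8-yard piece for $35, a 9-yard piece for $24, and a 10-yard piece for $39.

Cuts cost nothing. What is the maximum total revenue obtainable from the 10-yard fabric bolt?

Let best[k] be the best obtainable value from length k. For each k, try every first piece i and keep the best of price[i] + best[k−i].
best[1] = 3
best[2] = max(3+3, 9+0) = 9
best[3] = max(3+9, 9+3, 15+0) = 15
best[4] = max(3+15, 9+9, 15+3, 21+0) = 21
best[5] = max(3+21, 9+15, 15+9, 21+3, 20+0) = 24
best[6] = max(3+24, 9+21, 15+15, 21+9, 20+3, 13+0) = 30
best[7] = max(3+30, 9+24, 15+21, …, 13+3, 28+0) = 36
best[8] = max(3+36, 9+30, 15+24, …, 28+3, 35+0) = 42
best[9] = max(3+42, 9+36, 15+30, …, 35+3, 24+0) = 45
best[10] = max(3+45, 9+42, 15+36, …, 24+3, 39+0) = 51
One optimal cutting: 4 + 4 + 2 → $21 + $21 + $9 = $51.

51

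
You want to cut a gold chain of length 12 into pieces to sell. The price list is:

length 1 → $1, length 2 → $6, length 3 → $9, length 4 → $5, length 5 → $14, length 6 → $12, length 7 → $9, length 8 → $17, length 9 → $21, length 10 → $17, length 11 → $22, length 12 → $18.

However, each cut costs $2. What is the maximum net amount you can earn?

Build r[k] bottom-up: r[k] = max over allowed piece i of (p[i] + r[k−i]) − 2 per cut.
r[1] = 1
r[2] = max(1+1-2, 6+0) = 6
r[3] = max(1+6-2, 6+1-2, 9+0) = 9
r[4] = max(1+9-2, 6+6-2, 9+1-2, 5+0) = 10
r[5] = max(1+10-2, 6+9-2, 9+6-2, 5+1-2, 14+0) = 14
r[6] = max(1+14-2, 6+10-2, 9+9-2, 5+6-2, 14+1-2, 12+0) = 16
r[7] = max(1+16-2, 6+14-2, 9+10-2, …, 12+1-2, 9+0) = 18
r[8] = max(1+18-2, 6+16-2, 9+14-2, …, 9+1-2, 17+0) = 21
r[9] = max(1+21-2, 6+18-2, 9+16-2, …, 17+1-2, 21+0) = 23
r[10] = max(1+23-2, 6+21-2, 9+18-2, …, 21+1-2, 17+0) = 26
r[11] = max(1+26-2, 6+23-2, 9+21-2, …, 17+1-2, 22+0) = 28
r[12] = max(1+28-2, 6+26-2, 9+23-2, …, 22+1-2, 18+0) = 30
One optimal plan: pieces 5 + 5 + 2 (2 cuts) → $34 − $4 = $30.

30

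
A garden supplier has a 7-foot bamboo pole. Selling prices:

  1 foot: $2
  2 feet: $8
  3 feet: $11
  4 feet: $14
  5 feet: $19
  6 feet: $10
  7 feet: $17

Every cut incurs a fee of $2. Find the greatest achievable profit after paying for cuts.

25

Consider every possible first cut. r[k] is the best of p[i]+r[k−i] over all sellable i≤k, charging 2 whenever i<k.
r[1] = 2
r[2] = max(2+2-2, 8+0) = 8
r[3] = max(2+8-2, 8+2-2, 11+0) = 11
r[4] = max(2+11-2, 8+8-2, 11+2-2, 14+0) = 14
r[5] = max(2+14-2, 8+11-2, 11+8-2, 14+2-2, 19+0) = 19
r[6] = max(2+19-2, 8+14-2, 11+11-2, 14+8-2, 19+2-2, 10+0) = 20
r[7] = max(2+20-2, 8+19-2, 11+14-2, …, 10+2-2, 17+0) = 25
One optimal plan: pieces 5 + 2 (1 cut) → $27 − $2 = $25.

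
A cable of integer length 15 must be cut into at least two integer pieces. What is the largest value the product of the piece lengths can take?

243

Fill f[k] for k=2..15: at each k try every first piece i and multiply by the better of (k−i) uncut or f[k−i].
Small cases: f[2]=1, f[3]=2, f[4]=4, f[5]=6, f[6]=9, f[7]=12, f[8]=18, f[9]=27, f[10]=36.
f[11] = max(1·36, 2·27, 3·18, …, 9·2, 10·1) = 54
f[12] = max(1·54, 2·36, 3·27, …, 10·2, 11·1) = 81
f[13] = max(1·81, 2·54, 3·36, …, 11·2, 12·1) = 108
f[14] = max(1·108, 2·81, 3·54, …, 12·2, 13·1) = 162
f[15] = max(1·162, 2·108, 3·81, …, 13·2, 14·1) = 243
One optimal split: 3 + 3 + 3 + 3 + 3; product 3·3·3·3·3 = 243.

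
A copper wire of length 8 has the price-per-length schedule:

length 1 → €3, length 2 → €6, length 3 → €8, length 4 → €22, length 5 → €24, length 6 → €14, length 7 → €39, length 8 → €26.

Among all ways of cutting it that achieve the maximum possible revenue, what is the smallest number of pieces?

2

Let r[k] be the best obtainable value from length k. For each k, try every first piece i and keep the best of price[i] + r[k−i].
r[1] = 3
r[2] = max(3+3, 6+0) = 6
r[3] = max(3+6, 6+3, 8+0) = 9
r[4] = max(3+9, 6+6, 8+3, 22+0) = 22
r[5] = max(3+22, 6+9, 8+6, 22+3, 24+0) = 25
r[6] = max(3+25, 6+22, 8+9, 22+6, 24+3, 14+0) = 28
r[7] = max(3+28, 6+25, 8+22, …, 14+3, 39+0) = 39
r[8] = max(3+39, 6+28, 8+25, …, 39+3, 26+0) = 44
Maximum revenue is €44.
Now minimize piece count subject to staying optimal: for each k, pieces[k] = 1 + min over i with p[i]+r[k−i]=r[k] of pieces[k−i].
pieces[5] = 2
pieces[6] = 2
pieces[7] = 1
pieces[8] = 2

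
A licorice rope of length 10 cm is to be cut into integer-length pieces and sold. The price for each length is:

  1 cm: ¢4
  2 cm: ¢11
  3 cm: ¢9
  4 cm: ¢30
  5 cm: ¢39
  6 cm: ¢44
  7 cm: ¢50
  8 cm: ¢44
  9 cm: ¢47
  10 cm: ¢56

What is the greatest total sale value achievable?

Consider every possible first cut. r[k] is the best of p[i]+r[k−i] over all sellable i≤k.
r[1] = 4
r[2] = 11
r[3] = 15  (first piece 1, then r[2]=11)
r[4] = 30
r[5] = 39
r[6] = 44
r[7] = 50  (first piece 2, then r[5]=39)
r[8] = 60  (first piece 4, then r[4]=30)
r[9] = 69  (first piece 4, then r[5]=39)
r[10] = 78  (first piece 5, then r[5]=39)
One optimal cutting: 5 + 5 → ¢39 + ¢39 = ¢78.

78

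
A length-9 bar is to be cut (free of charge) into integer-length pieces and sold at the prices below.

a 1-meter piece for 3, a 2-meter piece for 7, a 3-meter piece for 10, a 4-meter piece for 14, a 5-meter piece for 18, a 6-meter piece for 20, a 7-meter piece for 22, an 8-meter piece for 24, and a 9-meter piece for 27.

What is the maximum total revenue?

32

Let R[k] be the best obtainable value from length k. For each k, try every first piece i and keep the best of price[i] + R[k−i].
R[1] = 3
R[2] = max(3+3, 7+0) = 7
R[3] = max(3+7, 7+3, 10+0) = 10
R[4] = max(3+10, 7+7, 10+3, 14+0) = 14
R[5] = max(3+14, 7+10, 10+7, 14+3, 18+0) = 18
R[6] = max(3+18, 7+14, 10+10, 14+7, 18+3, 20+0) = 21
R[7] = max(3+21, 7+18, 10+14, …, 20+3, 22+0) = 25
R[8] = max(3+25, 7+21, 10+18, …, 22+3, 24+0) = 28
R[9] = max(3+28, 7+25, 10+21, …, 24+3, 27+0) = 32
One optimal cutting: 5 + 2 + 2 → 18 + 7 + 7 = 32.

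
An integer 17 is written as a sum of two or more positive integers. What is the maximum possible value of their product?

Let g[k] be the best product for length k (with at least one cut). For each first piece i, the rest contributes max(k−i, g[k−i]).
Small cases: g[2]=1, g[3]=2, g[4]=4, g[5]=6, g[6]=9, g[7]=12, g[8]=18, g[9]=27.
g[10] = 2·max(8,18) = 2·18 = 36
g[11] = 2·max(9,27) = 2·27 = 54
g[12] = 3·max(9,27) = 3·27 = 81
g[13] = 2·max(11,54) = 2·54 = 108
g[14] = 2·max(12,81) = 2·81 = 162
g[15] = 3·max(12,81) = 3·81 = 243
g[16] = 2·max(14,162) = 2·162 = 324
g[17] = 2·max(15,243) = 2·243 = 486
One optimal split: 3 + 3 + 3 + 3 + 3 + 2; product 3·3·3·3·3·2 = 486.

486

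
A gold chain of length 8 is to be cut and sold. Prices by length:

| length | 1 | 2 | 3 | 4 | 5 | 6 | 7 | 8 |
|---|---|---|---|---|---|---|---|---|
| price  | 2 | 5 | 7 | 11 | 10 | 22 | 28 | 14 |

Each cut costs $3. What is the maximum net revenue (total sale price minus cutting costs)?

Let r[k] be the best obtainable value from length k. For each k, try every first piece i and keep the best of price[i] + r[k−i] minus the 3 cut fee when i<k.
r[1] = 2
r[2] = max(2+2-3, 5+0) = 5
r[3] = max(2+5-3, 5+2-3, 7+0) = 7
r[4] = max(2+7-3, 5+5-3, 7+2-3, 11+0) = 11
r[5] = max(2+11-3, 5+7-3, 7+5-3, 11+2-3, 10+0) = 10
r[6] = max(2+10-3, 5+11-3, 7+7-3, 11+5-3, 10+2-3, 22+0) = 22
r[7] = max(2+22-3, 5+10-3, 7+11-3, …, 22+2-3, 28+0) = 28
r[8] = max(2+28-3, 5+22-3, 7+10-3, …, 28+2-3, 14+0) = 27
One optimal plan: pieces 7 + 1 (1 cut) → $30 − $3 = $27.

27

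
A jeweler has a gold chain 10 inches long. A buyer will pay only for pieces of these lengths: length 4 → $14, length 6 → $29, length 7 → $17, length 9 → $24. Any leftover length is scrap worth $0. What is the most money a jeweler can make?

Let f[k] be the best obtainable value from length k. For each k, try every first piece i and keep the best of price[i] + f[k−i].
f[1] = 0
f[2] = 0
f[3] = 0
f[4] = 14
f[5] = 14
f[6] = 29
f[7] = 29
f[8] = 29
f[9] = 29
f[10] = 43  (first piece 4, then f[6]=29)
One optimal cutting: 6 + 4 → $43.

43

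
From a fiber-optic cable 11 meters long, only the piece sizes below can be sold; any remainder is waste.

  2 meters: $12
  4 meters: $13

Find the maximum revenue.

Consider every possible first cut. r[k] is the best of p[i]+r[k−i] over all sellable i≤k.
r[1] = 0
r[2] = 12
r[3] = 12
r[4] = max(12+12, 13+0) = 24
r[5] = max(12+12, 13+0) = 24
r[6] = max(12+24, 13+12) = 36
r[7] = max(12+24, 13+12) = 36
r[8] = max(12+36, 13+24) = 48
r[9] = max(12+36, 13+24) = 48
r[10] = max(12+48, 13+36) = 60
r[11] = max(12+48, 13+36) = 60
One optimal cutting: pieces 2 + 2 + 2 + 2 + 2 with 1 meter of scrap → $60.

60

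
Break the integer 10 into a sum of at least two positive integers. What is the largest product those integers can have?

Fill g[k] for k=2..10: at each k try every first piece i and multiply by the better of (k−i) uncut or g[k−i].
g[2] = 1·max(1,0) = 1·1 = 1
g[3] = max(1·2, 2·1) = 2
g[4] = max(1·3, 2·2, 3·1) = 4
g[5] = max(1·4, 2·3, 3·2, 4·1) = 6
g[6] = max(1·6, 2·4, 3·3, 4·2, 5·1) = 9
g[7] = max(1·9, 2·6, 3·4, 4·3, 5·2, 6·1) = 12
g[8] = max(1·12, 2·9, 3·6, …, 6·2, 7·1) = 18
g[9] = max(1·18, 2·12, 3·9, …, 7·2, 8·1) = 27
g[10] = max(1·27, 2·18, 3·12, …, 8·2, 9·1) = 36
One optimal split: 3 + 3 + 2 + 2; product 3·3·2·2 = 36.

36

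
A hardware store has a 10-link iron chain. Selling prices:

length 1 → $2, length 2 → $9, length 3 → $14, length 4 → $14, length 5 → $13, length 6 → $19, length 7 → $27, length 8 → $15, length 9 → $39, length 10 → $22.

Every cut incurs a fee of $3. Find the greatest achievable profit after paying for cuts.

38

Let r[k] be the best obtainable value from length k. For each k, try every first piece i and keep the best of price[i] + r[k−i] minus the 3 cut fee when i<k.
r[1] = 2
r[2] = max(2+2-3, 9+0) = 9
r[3] = max(2+9-3, 9+2-3, 14+0) = 14
r[4] = max(2+14-3, 9+9-3, 14+2-3, 14+0) = 15
r[5] = max(2+15-3, 9+14-3, 14+9-3, 14+2-3, 13+0) = 20
r[6] = max(2+20-3, 9+15-3, 14+14-3, 14+9-3, 13+2-3, 19+0) = 25
r[7] = max(2+25-3, 9+20-3, 14+15-3, …, 19+2-3, 27+0) = 27
r[8] = max(2+27-3, 9+25-3, 14+20-3, …, 27+2-3, 15+0) = 31
r[9] = max(2+31-3, 9+27-3, 14+25-3, …, 15+2-3, 39+0) = 39
r[10] = max(2+39-3, 9+31-3, 14+27-3, …, 39+2-3, 22+0) = 38
One optimal plan: pieces 9 + 1 (1 cut) → $41 − $3 = $38.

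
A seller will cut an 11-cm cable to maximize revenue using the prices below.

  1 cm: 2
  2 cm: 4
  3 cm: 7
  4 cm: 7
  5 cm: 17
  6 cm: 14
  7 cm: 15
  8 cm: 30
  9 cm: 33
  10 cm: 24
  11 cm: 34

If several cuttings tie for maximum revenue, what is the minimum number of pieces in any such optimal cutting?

2

Let r[k] be the best obtainable value from length k. For each k, try every first piece i and keep the best of price[i] + r[k−i].
r[1] = 2
r[2] = 4  (first piece 1, then r[1]=2)
r[3] = 7
r[4] = 9  (first piece 1, then r[3]=7)
r[5] = 17
r[6] = 19  (first piece 1, then r[5]=17)
r[7] = 21  (first piece 1, then r[6]=19)
r[8] = 30
r[9] = 33
r[10] = 35  (first piece 1, then r[9]=33)
r[11] = 37  (first piece 1, then r[10]=35)
Maximum revenue is 37.
Now minimize piece count subject to staying optimal: for each k, pieces[k] = 1 + min over i with p[i]+r[k−i]=r[k] of pieces[k−i].
pieces[8] = 1
pieces[9] = 1
pieces[10] = 2
pieces[11] = 2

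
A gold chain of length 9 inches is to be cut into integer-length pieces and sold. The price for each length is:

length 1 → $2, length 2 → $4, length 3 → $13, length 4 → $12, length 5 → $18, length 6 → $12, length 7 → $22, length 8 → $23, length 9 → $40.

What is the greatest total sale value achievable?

40

Build r[k] bottom-up: r[k] = max over allowed piece i of (p[i] + r[k−i]).
r[1] = 2
r[2] = max(2+2, 4+0) = 4
r[3] = max(2+4, 4+2, 13+0) = 13
r[4] = max(2+13, 4+4, 13+2, 12+0) = 15
r[5] = max(2+15, 4+13, 13+4, 12+2, 18+0) = 18
r[6] = max(2+18, 4+15, 13+13, 12+4, 18+2, 12+0) = 26
r[7] = max(2+26, 4+18, 13+15, …, 12+2, 22+0) = 28
r[8] = max(2+28, 4+26, 13+18, …, 22+2, 23+0) = 31
r[9] = max(2+31, 4+28, 13+26, …, 23+2, 40+0) = 40
Best is to sell the whole 9-inch piece uncut for $40.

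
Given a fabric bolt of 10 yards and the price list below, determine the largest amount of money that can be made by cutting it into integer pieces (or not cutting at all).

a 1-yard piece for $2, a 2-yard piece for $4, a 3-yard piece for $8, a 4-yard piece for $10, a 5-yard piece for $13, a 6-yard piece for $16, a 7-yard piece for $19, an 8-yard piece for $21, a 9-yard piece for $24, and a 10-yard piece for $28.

28

Consider every possible first cut. best[k] is the best of p[i]+best[k−i] over all sellable i≤k.
best[1] = 2
best[2] = 4  (first piece 1, then best[1]=2)
best[3] = 8
best[4] = 10  (first piece 1, then best[3]=8)
best[5] = 13
best[6] = 16  (first piece 3, then best[3]=8)
best[7] = 19
best[8] = 21  (first piece 1, then best[7]=19)
best[9] = 24  (first piece 3, then best[6]=16)
best[10] = 28
Best is to sell the whole 10-yard piece uncut for $28.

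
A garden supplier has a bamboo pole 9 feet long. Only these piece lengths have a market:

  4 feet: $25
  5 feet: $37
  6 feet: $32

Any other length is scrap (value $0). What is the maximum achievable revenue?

Consider every possible first cut. r[k] is the best of p[i]+r[k−i] over all sellable i≤k.
r[1] = 0
r[2] = 0
r[3] = 0
r[4] = 25
r[5] = max(25+0, 37+0) = 37
r[6] = max(25+0, 37+0, 32+0) = 37
r[7] = max(25+0, 37+0, 32+0) = 37
r[8] = max(25+25, 37+0, 32+0) = 50
r[9] = max(25+37, 37+25, 32+0) = 62
One optimal cutting: 5 + 4 → $62.

62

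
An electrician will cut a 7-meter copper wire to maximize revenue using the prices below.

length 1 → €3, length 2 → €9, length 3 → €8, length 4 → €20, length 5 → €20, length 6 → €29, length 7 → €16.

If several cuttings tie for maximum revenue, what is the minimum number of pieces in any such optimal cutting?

2

Let r[k] be the best obtainable value from length k. For each k, try every first piece i and keep the best of price[i] + r[k−i].
r[1] = 3
r[2] = 9
r[3] = 12  (first piece 1, then r[2]=9)
r[4] = 20
r[5] = 23  (first piece 1, then r[4]=20)
r[6] = 29  (first piece 2, then r[4]=20)
r[7] = 32  (first piece 1, then r[6]=29)
Maximum revenue is €32.
Now minimize piece count subject to staying optimal: for each k, pieces[k] = 1 + min over i with p[i]+r[k−i]=r[k] of pieces[k−i].
pieces[4] = 1
pieces[5] = 2
pieces[6] = 1
pieces[7] = 2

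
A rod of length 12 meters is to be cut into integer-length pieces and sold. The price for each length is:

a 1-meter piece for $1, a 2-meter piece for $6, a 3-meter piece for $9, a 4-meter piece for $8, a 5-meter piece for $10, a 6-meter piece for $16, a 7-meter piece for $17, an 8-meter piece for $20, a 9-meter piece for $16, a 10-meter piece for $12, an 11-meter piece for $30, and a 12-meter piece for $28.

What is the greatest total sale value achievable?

36

Consider every possible first cut. R[k] is the best of p[i]+R[k−i] over all sellable i≤k.
R[1] = 1
R[2] = max(1+1, 6+0) = 6
R[3] = max(1+6, 6+1, 9+0) = 9
R[4] = max(1+9, 6+6, 9+1, 8+0) = 12
R[5] = max(1+12, 6+9, 9+6, 8+1, 10+0) = 15
R[6] = max(1+15, 6+12, 9+9, 8+6, 10+1, 16+0) = 18
R[7] = max(1+18, 6+15, 9+12, …, 16+1, 17+0) = 21
R[8] = max(1+21, 6+18, 9+15, …, 17+1, 20+0) = 24
R[9] = max(1+24, 6+21, 9+18, …, 20+1, 16+0) = 27
R[10] = max(1+27, 6+24, 9+21, …, 16+1, 12+0) = 30
R[11] = max(1+30, 6+27, 9+24, …, 12+1, 30+0) = 33
R[12] = max(1+33, 6+30, 9+27, …, 30+1, 28+0) = 36
One optimal cutting: 2 + 2 + 2 + 2 + 2 + 2 → $6 + $6 + $6 + $6 + $6 + $6 = $36.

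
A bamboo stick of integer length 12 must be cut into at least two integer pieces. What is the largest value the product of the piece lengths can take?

Let f[k] be the best product for length k (with at least one cut). For each first piece i, the rest contributes max(k−i, f[k−i]).
Small cases: f[2]=1, f[3]=2, f[4]=4, f[5]=6, f[6]=9, f[7]=12.
f[8] = max(1*12, 2*9, 3*6, …, 6*2, 7*1) = 18
f[9] = max(1*18, 2*12, 3*9, …, 7*2, 8*1) = 27
f[10] = max(1*27, 2*18, 3*12, …, 8*2, 9*1) = 36
f[11] = max(1*36, 2*27, 3*18, …, 9*2, 10*1) = 54
f[12] = max(1*54, 2*36, 3*27, …, 10*2, 11*1) = 81
One optimal split: 3 + 3 + 3 + 3; product 3*3*3*3 = 81.

81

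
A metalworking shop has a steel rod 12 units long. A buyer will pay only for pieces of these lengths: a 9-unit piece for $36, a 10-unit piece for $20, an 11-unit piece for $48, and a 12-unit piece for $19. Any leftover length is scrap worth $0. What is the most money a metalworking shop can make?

48

Let r[k] be the best obtainable value from length k. For each k, try every first piece i and keep the best of price[i] + r[k−i].
r[1] = 0
r[2] = 0
r[3] = 0
r[4] = 0
r[5] = 0
r[6] = 0
r[7] = 0
r[8] = 0
r[9] = 36
r[10] = max(36+0, 20+0) = 36
r[11] = max(36+0, 20+0, 48+0) = 48
r[12] = max(36+0, 20+0, 48+0, 19+0) = 48
One optimal cutting: pieces 11 with 1 unit of scrap → $48.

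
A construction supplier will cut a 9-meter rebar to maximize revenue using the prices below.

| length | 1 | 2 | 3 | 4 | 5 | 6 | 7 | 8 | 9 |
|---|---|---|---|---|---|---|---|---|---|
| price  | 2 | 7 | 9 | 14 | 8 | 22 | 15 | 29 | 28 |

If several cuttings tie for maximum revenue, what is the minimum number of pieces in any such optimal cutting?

2

Let r[k] be the best obtainable value from length k. For each k, try every first piece i and keep the best of price[i] + r[k−i].
r[1] = 2
r[2] = max(2+2, 7+0) = 7
r[3] = max(2+7, 7+2, 9+0) = 9
r[4] = max(2+9, 7+7, 9+2, 14+0) = 14
r[5] = max(2+14, 7+9, 9+7, 14+2, 8+0) = 16
r[6] = max(2+16, 7+14, 9+9, 14+7, 8+2, 22+0) = 22
r[7] = max(2+22, 7+16, 9+14, …, 22+2, 15+0) = 24
r[8] = max(2+24, 7+22, 9+16, …, 15+2, 29+0) = 29
r[9] = max(2+29, 7+24, 9+22, …, 29+2, 28+0) = 31
Maximum revenue is ₹31.
Now minimize piece count subject to staying optimal: for each k, pieces[k] = 1 + min over i with p[i]+r[k−i]=r[k] of pieces[k−i].
pieces[6] = 1
pieces[7] = 2
pieces[8] = 1
pieces[9] = 2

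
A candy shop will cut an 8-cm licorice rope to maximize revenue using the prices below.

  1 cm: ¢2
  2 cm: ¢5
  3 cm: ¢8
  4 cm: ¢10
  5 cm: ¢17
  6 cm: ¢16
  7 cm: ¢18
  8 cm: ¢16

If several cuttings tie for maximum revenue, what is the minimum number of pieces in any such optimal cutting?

2

Build r[k] bottom-up: r[k] = max over allowed piece i of (p[i] + r[k−i]).
r[1] = 2
r[2] = max(2+2, 5+0) = 5
r[3] = max(2+5, 5+2, 8+0) = 8
r[4] = max(2+8, 5+5, 8+2, 10+0) = 10
r[5] = max(2+10, 5+8, 8+5, 10+2, 17+0) = 17
r[6] = max(2+17, 5+10, 8+8, 10+5, 17+2, 16+0) = 19
r[7] = max(2+19, 5+17, 8+10, …, 16+2, 18+0) = 22
r[8] = max(2+22, 5+19, 8+17, …, 18+2, 16+0) = 25
Maximum revenue is ¢25.
Now minimize piece count subject to staying optimal: for each k, pieces[k] = 1 + min over i with p[i]+r[k−i]=r[k] of pieces[k−i].
pieces[5] = 1
pieces[6] = 2
pieces[7] = 2
pieces[8] = 2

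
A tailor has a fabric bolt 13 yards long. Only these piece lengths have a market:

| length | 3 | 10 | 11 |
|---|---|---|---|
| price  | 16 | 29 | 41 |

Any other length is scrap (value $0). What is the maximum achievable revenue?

64

Let r[k] be the best obtainable value from length k. For each k, try every first piece i and keep the best of price[i] + r[k−i].
r[1] = 0
r[2] = 0
r[3] = 16
r[4] = 16
r[5] = 16
r[6] = 32  (first piece 3, then r[3]=16)
r[7] = 32
r[8] = 32
r[9] = 48  (first piece 3, then r[6]=32)
r[10] = max(16+32, 29+0) = 48
r[11] = max(16+32, 29+0, 41+0) = 48
r[12] = max(16+48, 29+0, 41+0) = 64
r[13] = max(16+48, 29+16, 41+0) = 64
One optimal cutting: pieces 3 + 3 + 3 + 3 with 1 yard of scrap → $64.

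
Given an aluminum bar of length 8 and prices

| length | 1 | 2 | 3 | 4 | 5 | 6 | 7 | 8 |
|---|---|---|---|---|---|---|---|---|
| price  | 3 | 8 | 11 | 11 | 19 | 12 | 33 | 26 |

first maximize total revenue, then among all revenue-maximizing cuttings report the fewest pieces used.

2

Build r[k] bottom-up: r[k] = max over allowed piece i of (p[i] + r[k−i]).
r[1] = 3
r[2] = 8
r[3] = 11  (first piece 1, then r[2]=8)
r[4] = 16  (first piece 2, then r[2]=8)
r[5] = 19  (first piece 1, then r[4]=16)
r[6] = 24  (first piece 2, then r[4]=16)
r[7] = 33
r[8] = 36  (first piece 1, then r[7]=33)
Maximum revenue is $36.
Now minimize piece count subject to staying optimal: for each k, pieces[k] = 1 + min over i with p[i]+r[k−i]=r[k] of pieces[k−i].
pieces[5] = 1
pieces[6] = 3
pieces[7] = 1
pieces[8] = 2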